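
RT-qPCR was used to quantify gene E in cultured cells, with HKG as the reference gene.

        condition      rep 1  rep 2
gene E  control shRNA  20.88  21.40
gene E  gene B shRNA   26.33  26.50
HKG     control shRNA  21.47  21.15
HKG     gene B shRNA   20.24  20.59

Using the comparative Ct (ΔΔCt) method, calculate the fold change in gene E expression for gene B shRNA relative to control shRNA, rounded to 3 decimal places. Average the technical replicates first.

Mean Ct: gene E control shRNA 21.140; gene E gene B shRNA 26.415; HKG control shRNA 21.310; HKG gene B shRNA 20.415
ΔCt(control shRNA) = 21.140 − 21.310 = -0.170
ΔCt(gene B shRNA) = 26.415 − 20.415 = 6.000
ΔΔCt = 6.000 − (-0.170) = 6.170
Fold change = 2^(−6.170) = 0.0139

0.014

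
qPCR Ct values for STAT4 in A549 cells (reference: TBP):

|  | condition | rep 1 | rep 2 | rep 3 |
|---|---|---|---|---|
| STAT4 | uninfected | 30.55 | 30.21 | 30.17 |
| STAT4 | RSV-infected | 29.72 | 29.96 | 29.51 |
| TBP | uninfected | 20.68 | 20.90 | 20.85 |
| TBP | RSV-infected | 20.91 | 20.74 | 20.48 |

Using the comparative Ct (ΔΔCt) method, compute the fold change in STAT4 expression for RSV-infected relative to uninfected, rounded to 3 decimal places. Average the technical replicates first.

1.395

Mean Ct: STAT4 uninfected 30.310; STAT4 RSV-infected 29.730; TBP uninfected 20.810; TBP RSV-infected 20.710
ΔCt(uninfected) = 30.310 − 20.810 = 9.500
ΔCt(RSV-infected) = 29.730 − 20.710 = 9.020
ΔΔCt = 9.020 − 9.500 = -0.480
Fold change = 2^(−(-0.480)) = 2^0.480 = 1.3947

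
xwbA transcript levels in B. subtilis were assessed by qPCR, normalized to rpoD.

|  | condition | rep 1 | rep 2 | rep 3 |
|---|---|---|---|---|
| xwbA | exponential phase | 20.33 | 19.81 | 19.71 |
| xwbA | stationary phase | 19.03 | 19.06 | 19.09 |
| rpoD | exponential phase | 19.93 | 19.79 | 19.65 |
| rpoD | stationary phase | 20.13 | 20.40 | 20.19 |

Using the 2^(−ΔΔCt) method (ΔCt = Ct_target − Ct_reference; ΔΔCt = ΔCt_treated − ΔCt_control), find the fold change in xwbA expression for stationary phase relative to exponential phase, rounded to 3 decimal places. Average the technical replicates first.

Mean Ct: xwbA exponential phase 19.950; xwbA stationary phase 19.060; rpoD exponential phase 19.790; rpoD stationary phase 20.240
ΔCt(exponential phase) = 19.950 − 19.790 = 0.160
ΔCt(stationary phase) = 19.060 − 20.240 = -1.180
ΔΔCt = -1.180 − 0.160 = -1.340
Fold change = 2^(−(-1.340)) = 2^1.340 = 2.5315

2.532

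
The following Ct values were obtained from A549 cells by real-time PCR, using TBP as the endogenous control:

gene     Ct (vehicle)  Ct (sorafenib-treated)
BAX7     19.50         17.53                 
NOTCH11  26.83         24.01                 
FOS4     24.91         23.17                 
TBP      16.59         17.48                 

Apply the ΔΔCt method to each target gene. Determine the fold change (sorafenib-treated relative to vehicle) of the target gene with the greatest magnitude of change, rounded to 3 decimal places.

BAX7: ΔΔCt = (17.53−17.48) − (19.50−16.59) = 0.05 − 2.91 = -2.86; fold change = 2^2.86 = 7.260
NOTCH11: ΔΔCt = (24.01−17.48) − (26.83−16.59) = 6.53 − 10.24 = -3.71; fold change = 2^3.71 = 13.086
FOS4: ΔΔCt = (23.17−17.48) − (24.91−16.59) = 5.69 − 8.32 = -2.63; fold change = 2^2.63 = 6.190
NOTCH11 has the largest |ΔΔCt| = 3.71.

13.086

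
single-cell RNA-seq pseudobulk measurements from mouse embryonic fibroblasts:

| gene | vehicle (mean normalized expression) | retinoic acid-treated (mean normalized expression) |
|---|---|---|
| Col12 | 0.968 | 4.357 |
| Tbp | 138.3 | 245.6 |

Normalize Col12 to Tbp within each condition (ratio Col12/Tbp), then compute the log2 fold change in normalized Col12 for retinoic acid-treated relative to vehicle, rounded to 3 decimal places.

1.342

Col12/Tbp (vehicle) = 0.968 / 138.3 = 0.0069993
Col12/Tbp (retinoic acid-treated) = 4.357 / 245.6 = 0.01774
Fold change = 0.01774 / 0.0069993 = 2.5346
log2(2.5346) = 1.3417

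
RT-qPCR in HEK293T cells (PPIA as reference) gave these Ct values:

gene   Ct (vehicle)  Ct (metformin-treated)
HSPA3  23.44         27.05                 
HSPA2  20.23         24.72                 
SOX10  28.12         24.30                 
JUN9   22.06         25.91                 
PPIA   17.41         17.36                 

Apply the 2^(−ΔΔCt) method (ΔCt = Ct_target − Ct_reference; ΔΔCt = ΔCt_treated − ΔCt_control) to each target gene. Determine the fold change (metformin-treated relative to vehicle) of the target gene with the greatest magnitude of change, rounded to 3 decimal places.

HSPA3: ΔΔCt = (27.05−17.36) − (23.44−17.41) = 9.69 − 6.03 = 3.66; fold change = 2^-3.66 = 0.079
HSPA2: ΔΔCt = (24.72−17.36) − (20.23−17.41) = 7.36 − 2.82 = 4.54; fold change = 2^-4.54 = 0.043
SOX10: ΔΔCt = (24.30−17.36) − (28.12−17.41) = 6.94 − 10.71 = -3.77; fold change = 2^3.77 = 13.642
JUN9: ΔΔCt = (25.91−17.36) − (22.06−17.41) = 8.55 − 4.65 = 3.90; fold change = 2^-3.90 = 0.067
HSPA2 has the largest |ΔΔCt| = 4.54.

0.043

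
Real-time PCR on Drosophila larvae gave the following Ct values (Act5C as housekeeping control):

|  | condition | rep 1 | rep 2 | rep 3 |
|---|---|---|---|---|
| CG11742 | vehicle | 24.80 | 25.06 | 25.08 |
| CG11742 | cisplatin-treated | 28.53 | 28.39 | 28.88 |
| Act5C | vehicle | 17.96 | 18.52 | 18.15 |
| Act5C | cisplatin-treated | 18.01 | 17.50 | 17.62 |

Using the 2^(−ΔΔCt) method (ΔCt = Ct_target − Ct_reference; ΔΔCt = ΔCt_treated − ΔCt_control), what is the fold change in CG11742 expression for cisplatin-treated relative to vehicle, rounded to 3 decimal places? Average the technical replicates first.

Mean Ct: CG11742 vehicle 24.980; CG11742 cisplatin-treated 28.600; Act5C vehicle 18.210; Act5C cisplatin-treated 17.710
ΔCt(vehicle) = 24.980 − 18.210 = 6.770
ΔCt(cisplatin-treated) = 28.600 − 17.710 = 10.890
ΔΔCt = 10.890 − 6.770 = 4.120
Fold change = 2^(−4.120) = 0.0575

0.058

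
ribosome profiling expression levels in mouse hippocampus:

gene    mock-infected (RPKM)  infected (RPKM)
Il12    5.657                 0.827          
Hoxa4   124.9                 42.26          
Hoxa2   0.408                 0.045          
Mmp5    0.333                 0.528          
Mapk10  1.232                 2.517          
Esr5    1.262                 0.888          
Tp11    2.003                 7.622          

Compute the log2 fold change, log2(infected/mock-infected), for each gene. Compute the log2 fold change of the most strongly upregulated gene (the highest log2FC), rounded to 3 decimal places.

log2(0.827/5.657) = -2.774  (Il12)
log2(42.26/124.9) = -1.563  (Hoxa4)
log2(0.045/0.408) = -3.181  (Hoxa2)
log2(0.528/0.333) = 0.665  (Mmp5)
log2(2.517/1.232) = 1.031  (Mapk10)
log2(0.888/1.262) = -0.507  (Esr5)
log2(7.622/2.003) = 1.928  (Tp11)
Tp11 is most strongly upregulated.

1.928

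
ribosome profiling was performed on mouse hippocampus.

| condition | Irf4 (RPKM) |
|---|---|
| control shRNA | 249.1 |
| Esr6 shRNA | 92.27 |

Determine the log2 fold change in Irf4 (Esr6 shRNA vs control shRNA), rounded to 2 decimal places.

-1.43

Fold change = 92.27 / 249.1 = 0.3704
log2(0.3704) = -1.433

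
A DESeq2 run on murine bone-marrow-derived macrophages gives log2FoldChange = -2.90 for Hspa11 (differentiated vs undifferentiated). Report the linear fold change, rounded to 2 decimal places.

Fold change = 2^(-2.90) = 0.134
That is, Hspa11 drops to 13.4% of the undifferentiated level.

0.13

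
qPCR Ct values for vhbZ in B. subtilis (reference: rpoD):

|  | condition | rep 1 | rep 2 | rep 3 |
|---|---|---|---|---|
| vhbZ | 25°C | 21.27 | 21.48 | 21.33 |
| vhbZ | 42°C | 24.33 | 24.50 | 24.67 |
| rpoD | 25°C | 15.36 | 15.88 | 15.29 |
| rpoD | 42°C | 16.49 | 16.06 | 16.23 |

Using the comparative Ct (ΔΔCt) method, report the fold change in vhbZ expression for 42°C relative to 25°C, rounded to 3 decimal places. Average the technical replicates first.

Mean Ct: vhbZ 25°C 21.360; vhbZ 42°C 24.500; rpoD 25°C 15.510; rpoD 42°C 16.260
ΔCt(25°C) = 21.360 − 15.510 = 5.850
ΔCt(42°C) = 24.500 − 16.260 = 8.240
ΔΔCt = 8.240 − 5.850 = 2.390
Fold change = 2^(−2.390) = 0.1908

0.191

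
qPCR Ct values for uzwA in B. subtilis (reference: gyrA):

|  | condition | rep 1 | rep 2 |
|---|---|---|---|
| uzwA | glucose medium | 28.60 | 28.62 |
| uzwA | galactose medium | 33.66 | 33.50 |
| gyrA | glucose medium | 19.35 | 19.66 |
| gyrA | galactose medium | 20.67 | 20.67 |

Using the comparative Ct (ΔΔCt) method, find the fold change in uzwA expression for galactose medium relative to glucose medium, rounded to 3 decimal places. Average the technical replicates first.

0.072

Mean Ct: uzwA glucose medium 28.610; uzwA galactose medium 33.580; gyrA glucose medium 19.505; gyrA galactose medium 20.670
ΔCt(glucose medium) = 28.610 − 19.505 = 9.105
ΔCt(galactose medium) = 33.580 − 20.670 = 12.910
ΔΔCt = 12.910 − 9.105 = 3.805
Fold change = 2^(−3.805) = 0.0715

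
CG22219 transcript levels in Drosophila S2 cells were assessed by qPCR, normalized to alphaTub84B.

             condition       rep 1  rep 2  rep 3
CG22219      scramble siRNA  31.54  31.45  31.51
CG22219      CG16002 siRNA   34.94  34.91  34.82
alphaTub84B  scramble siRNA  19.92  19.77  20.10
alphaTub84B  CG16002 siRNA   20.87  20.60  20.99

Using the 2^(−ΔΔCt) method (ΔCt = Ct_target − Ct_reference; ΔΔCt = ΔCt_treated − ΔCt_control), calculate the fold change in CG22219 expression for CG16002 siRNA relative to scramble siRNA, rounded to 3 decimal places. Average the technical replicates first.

Mean Ct: CG22219 scramble siRNA 31.500; CG22219 CG16002 siRNA 34.890; alphaTub84B scramble siRNA 19.930; alphaTub84B CG16002 siRNA 20.820
ΔCt(scramble siRNA) = 31.500 − 19.930 = 11.570
ΔCt(CG16002 siRNA) = 34.890 − 20.820 = 14.070
ΔΔCt = 14.070 − 11.570 = 2.500
Fold change = 2^(−2.500) = 0.1768

0.177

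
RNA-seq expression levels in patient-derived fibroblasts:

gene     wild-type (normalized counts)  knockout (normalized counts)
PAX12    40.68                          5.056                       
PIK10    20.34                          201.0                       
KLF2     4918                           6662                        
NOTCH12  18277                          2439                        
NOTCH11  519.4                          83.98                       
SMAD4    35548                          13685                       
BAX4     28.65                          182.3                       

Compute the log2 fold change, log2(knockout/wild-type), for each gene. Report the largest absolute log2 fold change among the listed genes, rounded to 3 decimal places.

log2(5.056/40.68) = -3.008  (PAX12)
log2(201.0/20.34) = 3.305  (PIK10)
log2(6662/4918) = 0.438  (KLF2)
log2(2439/18277) = -2.906  (NOTCH12)
log2(83.98/519.4) = -2.629  (NOTCH11)
log2(13685/35548) = -1.377  (SMAD4)
log2(182.3/28.65) = 2.670  (BAX4)
The largest magnitude belongs to PIK10.

3.305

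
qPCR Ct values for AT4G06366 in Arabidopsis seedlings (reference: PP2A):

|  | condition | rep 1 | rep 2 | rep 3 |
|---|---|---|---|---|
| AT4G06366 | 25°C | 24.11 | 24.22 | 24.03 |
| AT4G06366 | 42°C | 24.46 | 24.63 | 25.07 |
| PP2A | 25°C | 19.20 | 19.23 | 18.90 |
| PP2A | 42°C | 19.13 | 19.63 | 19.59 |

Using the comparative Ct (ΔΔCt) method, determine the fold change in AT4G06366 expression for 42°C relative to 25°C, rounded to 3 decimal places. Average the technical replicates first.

0.835

Mean Ct: AT4G06366 25°C 24.120; AT4G06366 42°C 24.720; PP2A 25°C 19.110; PP2A 42°C 19.450
ΔCt(25°C) = 24.120 − 19.110 = 5.010
ΔCt(42°C) = 24.720 − 19.450 = 5.270
ΔΔCt = 5.270 − 5.010 = 0.260
Fold change = 2^(−0.260) = 0.8351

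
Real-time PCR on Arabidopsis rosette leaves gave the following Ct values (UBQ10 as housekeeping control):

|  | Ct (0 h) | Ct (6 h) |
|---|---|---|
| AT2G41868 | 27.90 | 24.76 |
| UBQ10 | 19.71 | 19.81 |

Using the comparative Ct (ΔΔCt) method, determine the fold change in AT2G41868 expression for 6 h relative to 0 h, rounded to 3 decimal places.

ΔCt(0 h) = 27.900 − 19.710 = 8.190
ΔCt(6 h) = 24.760 − 19.810 = 4.950
ΔΔCt = 4.950 − 8.190 = -3.240
Fold change = 2^(−(-3.240)) = 2^3.240 = 9.4479

9.448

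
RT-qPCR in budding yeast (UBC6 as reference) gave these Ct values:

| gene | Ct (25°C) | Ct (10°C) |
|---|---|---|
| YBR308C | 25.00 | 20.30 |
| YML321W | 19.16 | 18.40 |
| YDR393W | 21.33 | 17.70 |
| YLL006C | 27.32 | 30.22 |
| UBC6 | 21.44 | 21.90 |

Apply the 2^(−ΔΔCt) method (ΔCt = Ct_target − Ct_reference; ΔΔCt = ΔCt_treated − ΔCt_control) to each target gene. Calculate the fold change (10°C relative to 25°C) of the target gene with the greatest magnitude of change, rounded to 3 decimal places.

YBR308C: ΔΔCt = (20.30−21.90) − (25.00−21.44) = -1.60 − 3.56 = -5.16; fold change = 2^5.16 = 35.753
YML321W: ΔΔCt = (18.40−21.90) − (19.16−21.44) = -3.50 − (-2.28) = -1.22; fold change = 2^1.22 = 2.329
YDR393W: ΔΔCt = (17.70−21.90) − (21.33−21.44) = -4.20 − (-0.11) = -4.09; fold change = 2^4.09 = 17.030
YLL006C: ΔΔCt = (30.22−21.90) − (27.32−21.44) = 8.32 − 5.88 = 2.44; fold change = 2^-2.44 = 0.184
YBR308C has the largest |ΔΔCt| = 5.16.

35.753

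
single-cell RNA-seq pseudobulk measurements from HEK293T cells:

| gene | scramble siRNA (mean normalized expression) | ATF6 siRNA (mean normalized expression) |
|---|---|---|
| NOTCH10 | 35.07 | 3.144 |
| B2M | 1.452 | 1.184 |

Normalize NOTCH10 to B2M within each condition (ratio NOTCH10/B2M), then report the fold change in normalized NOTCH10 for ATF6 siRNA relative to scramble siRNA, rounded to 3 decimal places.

0.110

NOTCH10/B2M (scramble siRNA) = 35.07 / 1.452 = 24.153
NOTCH10/B2M (ATF6 siRNA) = 3.144 / 1.184 = 2.6554
Fold change = 2.6554 / 24.153 = 0.1099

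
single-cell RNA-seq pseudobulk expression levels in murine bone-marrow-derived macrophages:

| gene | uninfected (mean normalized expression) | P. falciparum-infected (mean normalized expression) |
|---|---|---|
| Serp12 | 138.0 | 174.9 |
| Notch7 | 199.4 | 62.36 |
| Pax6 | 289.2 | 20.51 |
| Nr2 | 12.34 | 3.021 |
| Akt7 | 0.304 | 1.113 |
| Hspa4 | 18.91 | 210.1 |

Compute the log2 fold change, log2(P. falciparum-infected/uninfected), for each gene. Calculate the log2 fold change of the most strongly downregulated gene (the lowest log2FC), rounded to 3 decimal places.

log2(174.9/138.0) = 0.342  (Serp12)
log2(62.36/199.4) = -1.677  (Notch7)
log2(20.51/289.2) = -3.818  (Pax6)
log2(3.021/12.34) = -2.030  (Nr2)
log2(1.113/0.304) = 1.872  (Akt7)
log2(210.1/18.91) = 3.474  (Hspa4)
Pax6 is most strongly downregulated.

-3.818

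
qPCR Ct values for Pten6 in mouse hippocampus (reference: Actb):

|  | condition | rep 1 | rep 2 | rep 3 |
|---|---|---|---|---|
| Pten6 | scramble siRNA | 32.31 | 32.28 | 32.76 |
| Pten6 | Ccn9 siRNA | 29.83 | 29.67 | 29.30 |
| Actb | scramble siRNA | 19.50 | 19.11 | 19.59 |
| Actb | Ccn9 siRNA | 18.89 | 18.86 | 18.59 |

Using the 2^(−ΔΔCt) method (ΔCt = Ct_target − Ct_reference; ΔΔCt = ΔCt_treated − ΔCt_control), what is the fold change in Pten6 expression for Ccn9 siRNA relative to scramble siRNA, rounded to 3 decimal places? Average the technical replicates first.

Mean Ct: Pten6 scramble siRNA 32.450; Pten6 Ccn9 siRNA 29.600; Actb scramble siRNA 19.400; Actb Ccn9 siRNA 18.780
ΔCt(scramble siRNA) = 32.450 − 19.400 = 13.050
ΔCt(Ccn9 siRNA) = 29.600 − 18.780 = 10.820
ΔΔCt = 10.820 − 13.050 = -2.230
Fold change = 2^(−(-2.230)) = 2^2.230 = 4.6913

4.691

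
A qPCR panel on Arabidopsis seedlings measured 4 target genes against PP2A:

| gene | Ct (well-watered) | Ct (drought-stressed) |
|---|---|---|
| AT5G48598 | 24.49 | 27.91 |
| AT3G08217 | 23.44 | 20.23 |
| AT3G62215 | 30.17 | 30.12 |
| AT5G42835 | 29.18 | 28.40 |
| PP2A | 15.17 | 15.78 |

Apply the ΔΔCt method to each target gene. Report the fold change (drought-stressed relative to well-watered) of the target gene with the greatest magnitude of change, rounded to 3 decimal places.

AT5G48598: ΔΔCt = (27.91−15.78) − (24.49−15.17) = 12.13 − 9.32 = 2.81; fold change = 2^-2.81 = 0.143
AT3G08217: ΔΔCt = (20.23−15.78) − (23.44−15.17) = 4.45 − 8.27 = -3.82; fold change = 2^3.82 = 14.123
AT3G62215: ΔΔCt = (30.12−15.78) − (30.17−15.17) = 14.34 − 15.00 = -0.66; fold change = 2^0.66 = 1.580
AT5G42835: ΔΔCt = (28.40−15.78) − (29.18−15.17) = 12.62 − 14.01 = -1.39; fold change = 2^1.39 = 2.621
AT3G08217 has the largest |ΔΔCt| = 3.82.

14.123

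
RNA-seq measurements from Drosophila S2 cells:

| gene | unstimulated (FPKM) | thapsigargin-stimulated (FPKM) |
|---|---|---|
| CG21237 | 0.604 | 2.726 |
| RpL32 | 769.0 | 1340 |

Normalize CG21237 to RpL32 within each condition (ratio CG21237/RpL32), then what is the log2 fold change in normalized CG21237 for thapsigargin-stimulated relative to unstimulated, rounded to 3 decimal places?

1.373

CG21237/RpL32 (unstimulated) = 0.604 / 769.0 = 0.00078544
CG21237/RpL32 (thapsigargin-stimulated) = 2.726 / 1340 = 0.0020343
Fold change = 0.0020343 / 0.00078544 = 2.5901
log2(2.5901) = 1.3730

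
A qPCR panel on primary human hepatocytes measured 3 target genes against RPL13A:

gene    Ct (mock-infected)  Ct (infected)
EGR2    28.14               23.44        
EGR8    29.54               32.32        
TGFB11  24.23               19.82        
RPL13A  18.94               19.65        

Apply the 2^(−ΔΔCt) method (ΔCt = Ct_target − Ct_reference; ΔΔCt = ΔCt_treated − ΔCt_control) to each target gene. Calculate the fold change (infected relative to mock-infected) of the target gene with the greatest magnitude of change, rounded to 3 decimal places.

42.518

EGR2: ΔΔCt = (23.44−19.65) − (28.14−18.94) = 3.79 − 9.20 = -5.41; fold change = 2^5.41 = 42.518
EGR8: ΔΔCt = (32.32−19.65) − (29.54−18.94) = 12.67 − 10.60 = 2.07; fold change = 2^-2.07 = 0.238
TGFB11: ΔΔCt = (19.82−19.65) − (24.23−18.94) = 0.17 − 5.29 = -5.12; fold change = 2^5.12 = 34.776
EGR2 has the largest |ΔΔCt| = 5.41.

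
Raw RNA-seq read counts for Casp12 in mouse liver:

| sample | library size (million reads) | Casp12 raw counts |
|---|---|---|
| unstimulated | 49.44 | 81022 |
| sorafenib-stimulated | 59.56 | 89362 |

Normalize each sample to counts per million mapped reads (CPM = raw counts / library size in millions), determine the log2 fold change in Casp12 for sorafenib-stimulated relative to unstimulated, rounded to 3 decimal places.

CPM(unstimulated) = 81022 / 49.44 = 1638.7945
CPM(sorafenib-stimulated) = 89362 / 59.56 = 1500.3694
Fold change = 1500.3694 / 1638.7945 = 0.91553
log2(0.91553) = -0.1273

-0.127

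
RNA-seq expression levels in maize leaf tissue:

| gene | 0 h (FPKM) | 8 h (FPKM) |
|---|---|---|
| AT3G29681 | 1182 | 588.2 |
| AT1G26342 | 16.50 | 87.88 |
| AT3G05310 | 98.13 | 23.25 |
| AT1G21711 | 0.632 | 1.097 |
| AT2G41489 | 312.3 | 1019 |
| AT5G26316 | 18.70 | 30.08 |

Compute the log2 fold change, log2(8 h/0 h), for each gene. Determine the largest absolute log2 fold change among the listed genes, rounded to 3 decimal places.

2.413

log2(588.2/1182) = -1.007  (AT3G29681)
log2(87.88/16.50) = 2.413  (AT1G26342)
log2(23.25/98.13) = -2.077  (AT3G05310)
log2(1.097/0.632) = 0.796  (AT1G21711)
log2(1019/312.3) = 1.706  (AT2G41489)
log2(30.08/18.70) = 0.686  (AT5G26316)
The largest magnitude belongs to AT1G26342.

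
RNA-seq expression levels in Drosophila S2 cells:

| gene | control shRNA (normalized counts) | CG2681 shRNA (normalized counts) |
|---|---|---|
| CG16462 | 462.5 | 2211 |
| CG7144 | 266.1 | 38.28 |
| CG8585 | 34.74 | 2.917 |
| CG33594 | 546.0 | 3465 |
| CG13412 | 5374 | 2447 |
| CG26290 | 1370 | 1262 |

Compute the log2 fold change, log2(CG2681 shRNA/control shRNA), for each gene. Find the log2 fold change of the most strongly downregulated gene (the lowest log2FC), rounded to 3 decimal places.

-3.574

log2(2211/462.5) = 2.257  (CG16462)
log2(38.28/266.1) = -2.797  (CG7144)
log2(2.917/34.74) = -3.574  (CG8585)
log2(3465/546.0) = 2.666  (CG33594)
log2(2447/5374) = -1.135  (CG13412)
log2(1262/1370) = -0.118  (CG26290)
CG8585 is most strongly downregulated.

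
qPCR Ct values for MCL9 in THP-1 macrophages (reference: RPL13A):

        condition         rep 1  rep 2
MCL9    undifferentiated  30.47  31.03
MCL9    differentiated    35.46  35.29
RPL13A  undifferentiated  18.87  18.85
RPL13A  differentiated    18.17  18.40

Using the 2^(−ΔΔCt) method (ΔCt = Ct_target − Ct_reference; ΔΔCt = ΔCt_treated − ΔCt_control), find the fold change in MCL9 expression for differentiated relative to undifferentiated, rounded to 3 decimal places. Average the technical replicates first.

0.027

Mean Ct: MCL9 undifferentiated 30.750; MCL9 differentiated 35.375; RPL13A undifferentiated 18.860; RPL13A differentiated 18.285
ΔCt(undifferentiated) = 30.750 − 18.860 = 11.890
ΔCt(differentiated) = 35.375 − 18.285 = 17.090
ΔΔCt = 17.090 − 11.890 = 5.200
Fold change = 2^(−5.200) = 0.0272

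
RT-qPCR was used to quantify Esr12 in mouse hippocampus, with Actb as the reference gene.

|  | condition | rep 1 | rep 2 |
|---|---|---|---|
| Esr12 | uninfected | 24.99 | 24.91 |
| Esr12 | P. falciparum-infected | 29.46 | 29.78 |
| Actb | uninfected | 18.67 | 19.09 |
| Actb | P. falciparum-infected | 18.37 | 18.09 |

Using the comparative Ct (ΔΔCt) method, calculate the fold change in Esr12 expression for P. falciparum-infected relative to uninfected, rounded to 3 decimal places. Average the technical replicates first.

0.025

Mean Ct: Esr12 uninfected 24.950; Esr12 P. falciparum-infected 29.620; Actb uninfected 18.880; Actb P. falciparum-infected 18.230
ΔCt(uninfected) = 24.950 − 18.880 = 6.070
ΔCt(P. falciparum-infected) = 29.620 − 18.230 = 11.390
ΔΔCt = 11.390 − 6.070 = 5.320
Fold change = 2^(−5.320) = 0.0250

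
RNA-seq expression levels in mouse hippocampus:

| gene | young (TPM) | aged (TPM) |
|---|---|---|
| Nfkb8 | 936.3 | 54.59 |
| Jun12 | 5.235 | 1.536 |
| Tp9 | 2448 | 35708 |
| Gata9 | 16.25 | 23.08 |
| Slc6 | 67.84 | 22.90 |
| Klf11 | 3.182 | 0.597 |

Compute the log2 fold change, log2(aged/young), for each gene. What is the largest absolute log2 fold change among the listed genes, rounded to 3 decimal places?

log2(54.59/936.3) = -4.100  (Nfkb8)
log2(1.536/5.235) = -1.769  (Jun12)
log2(35708/2448) = 3.867  (Tp9)
log2(23.08/16.25) = 0.506  (Gata9)
log2(22.90/67.84) = -1.567  (Slc6)
log2(0.597/3.182) = -2.414  (Klf11)
The largest magnitude belongs to Nfkb8.

4.100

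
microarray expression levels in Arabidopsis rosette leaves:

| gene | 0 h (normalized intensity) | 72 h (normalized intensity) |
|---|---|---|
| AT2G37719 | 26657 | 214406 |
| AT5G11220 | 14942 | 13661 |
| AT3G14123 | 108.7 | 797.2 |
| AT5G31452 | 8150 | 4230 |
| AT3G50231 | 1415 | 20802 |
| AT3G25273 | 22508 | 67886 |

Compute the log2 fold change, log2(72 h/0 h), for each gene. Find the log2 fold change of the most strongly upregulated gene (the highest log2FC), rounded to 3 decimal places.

3.878

log2(214406/26657) = 3.008  (AT2G37719)
log2(13661/14942) = -0.129  (AT5G11220)
log2(797.2/108.7) = 2.875  (AT3G14123)
log2(4230/8150) = -0.946  (AT5G31452)
log2(20802/1415) = 3.878  (AT3G50231)
log2(67886/22508) = 1.593  (AT3G25273)
AT3G50231 is most strongly upregulated.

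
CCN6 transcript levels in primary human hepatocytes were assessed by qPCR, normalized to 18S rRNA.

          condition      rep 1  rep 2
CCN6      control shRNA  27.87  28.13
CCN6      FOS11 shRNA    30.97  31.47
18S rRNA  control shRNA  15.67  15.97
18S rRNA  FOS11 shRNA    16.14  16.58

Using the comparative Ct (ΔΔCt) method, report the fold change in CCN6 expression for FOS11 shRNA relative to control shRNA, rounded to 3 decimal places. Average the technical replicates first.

0.156

Mean Ct: CCN6 control shRNA 28.000; CCN6 FOS11 shRNA 31.220; 18S rRNA control shRNA 15.820; 18S rRNA FOS11 shRNA 16.360
ΔCt(control shRNA) = 28.000 − 15.820 = 12.180
ΔCt(FOS11 shRNA) = 31.220 − 16.360 = 14.860
ΔΔCt = 14.860 − 12.180 = 2.680
Fold change = 2^(−2.680) = 0.1560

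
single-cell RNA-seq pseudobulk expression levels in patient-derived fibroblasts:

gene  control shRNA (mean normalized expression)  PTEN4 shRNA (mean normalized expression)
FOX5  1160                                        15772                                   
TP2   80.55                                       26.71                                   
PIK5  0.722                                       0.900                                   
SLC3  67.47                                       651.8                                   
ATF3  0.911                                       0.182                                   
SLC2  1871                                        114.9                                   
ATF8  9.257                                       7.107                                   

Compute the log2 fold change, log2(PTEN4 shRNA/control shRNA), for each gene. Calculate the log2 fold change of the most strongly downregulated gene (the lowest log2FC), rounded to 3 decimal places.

-4.025

log2(15772/1160) = 3.765  (FOX5)
log2(26.71/80.55) = -1.593  (TP2)
log2(0.900/0.722) = 0.318  (PIK5)
log2(651.8/67.47) = 3.272  (SLC3)
log2(0.182/0.911) = -2.324  (ATF3)
log2(114.9/1871) = -4.025  (SLC2)
log2(7.107/9.257) = -0.381  (ATF8)
SLC2 is most strongly downregulated.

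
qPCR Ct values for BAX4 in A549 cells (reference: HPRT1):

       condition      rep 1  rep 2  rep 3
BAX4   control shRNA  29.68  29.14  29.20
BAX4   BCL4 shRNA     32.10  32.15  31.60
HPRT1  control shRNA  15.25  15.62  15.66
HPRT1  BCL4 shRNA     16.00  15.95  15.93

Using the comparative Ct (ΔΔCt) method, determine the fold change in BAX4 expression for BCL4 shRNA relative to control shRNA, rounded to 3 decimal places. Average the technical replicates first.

0.224

Mean Ct: BAX4 control shRNA 29.340; BAX4 BCL4 shRNA 31.950; HPRT1 control shRNA 15.510; HPRT1 BCL4 shRNA 15.960
ΔCt(control shRNA) = 29.340 − 15.510 = 13.830
ΔCt(BCL4 shRNA) = 31.950 − 15.960 = 15.990
ΔΔCt = 15.990 − 13.830 = 2.160
Fold change = 2^(−2.160) = 0.2238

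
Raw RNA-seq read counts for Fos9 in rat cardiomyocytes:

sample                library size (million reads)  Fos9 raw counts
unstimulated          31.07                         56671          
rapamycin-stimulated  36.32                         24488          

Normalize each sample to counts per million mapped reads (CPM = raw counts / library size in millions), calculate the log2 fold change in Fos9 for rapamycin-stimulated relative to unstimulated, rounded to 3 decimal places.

-1.436

CPM(unstimulated) = 56671 / 31.07 = 1823.9781
CPM(rapamycin-stimulated) = 24488 / 36.32 = 674.2291
Fold change = 674.2291 / 1823.9781 = 0.36965
log2(0.36965) = -1.4358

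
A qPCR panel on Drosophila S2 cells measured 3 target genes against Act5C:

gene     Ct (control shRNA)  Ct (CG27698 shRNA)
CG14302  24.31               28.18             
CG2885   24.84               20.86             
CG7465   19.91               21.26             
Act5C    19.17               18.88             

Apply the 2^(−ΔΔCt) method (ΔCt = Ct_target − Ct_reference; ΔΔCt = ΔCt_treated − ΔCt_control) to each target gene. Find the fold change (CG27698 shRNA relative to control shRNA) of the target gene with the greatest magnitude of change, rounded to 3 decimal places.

CG14302: ΔΔCt = (28.18−18.88) − (24.31−19.17) = 9.30 − 5.14 = 4.16; fold change = 2^-4.16 = 0.056
CG2885: ΔΔCt = (20.86−18.88) − (24.84−19.17) = 1.98 − 5.67 = -3.69; fold change = 2^3.69 = 12.906
CG7465: ΔΔCt = (21.26−18.88) − (19.91−19.17) = 2.38 − 0.74 = 1.64; fold change = 2^-1.64 = 0.321
CG14302 has the largest |ΔΔCt| = 4.16.

0.056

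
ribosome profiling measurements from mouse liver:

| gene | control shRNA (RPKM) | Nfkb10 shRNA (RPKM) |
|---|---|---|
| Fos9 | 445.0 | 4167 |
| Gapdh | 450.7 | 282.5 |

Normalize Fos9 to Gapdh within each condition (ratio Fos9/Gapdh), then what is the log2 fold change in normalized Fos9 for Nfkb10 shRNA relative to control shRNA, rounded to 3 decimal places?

3.901

Fos9/Gapdh (control shRNA) = 445.0 / 450.7 = 0.98735
Fos9/Gapdh (Nfkb10 shRNA) = 4167 / 282.5 = 14.75
Fold change = 14.75 / 0.98735 = 14.9394
log2(14.9394) = 3.9010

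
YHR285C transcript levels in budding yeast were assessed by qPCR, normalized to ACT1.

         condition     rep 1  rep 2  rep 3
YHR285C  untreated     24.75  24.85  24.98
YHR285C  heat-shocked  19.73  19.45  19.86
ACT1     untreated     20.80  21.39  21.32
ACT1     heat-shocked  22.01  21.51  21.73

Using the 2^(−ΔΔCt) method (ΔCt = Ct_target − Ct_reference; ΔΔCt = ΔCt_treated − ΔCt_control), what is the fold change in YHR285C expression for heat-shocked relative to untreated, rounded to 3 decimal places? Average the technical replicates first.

Mean Ct: YHR285C untreated 24.860; YHR285C heat-shocked 19.680; ACT1 untreated 21.170; ACT1 heat-shocked 21.750
ΔCt(untreated) = 24.860 − 21.170 = 3.690
ΔCt(heat-shocked) = 19.680 − 21.750 = -2.070
ΔΔCt = -2.070 − 3.690 = -5.760
Fold change = 2^(−(-5.760)) = 2^5.760 = 54.1917

54.192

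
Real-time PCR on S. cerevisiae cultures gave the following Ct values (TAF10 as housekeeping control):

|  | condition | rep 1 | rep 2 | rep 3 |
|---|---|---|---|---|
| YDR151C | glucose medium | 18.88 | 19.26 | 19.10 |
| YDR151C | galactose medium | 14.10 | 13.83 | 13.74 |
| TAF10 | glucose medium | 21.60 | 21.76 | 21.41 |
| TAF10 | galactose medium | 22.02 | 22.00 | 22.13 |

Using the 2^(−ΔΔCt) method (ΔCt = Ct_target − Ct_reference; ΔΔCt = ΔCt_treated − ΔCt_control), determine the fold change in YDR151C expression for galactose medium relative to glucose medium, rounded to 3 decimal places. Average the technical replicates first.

50.213

Mean Ct: YDR151C glucose medium 19.080; YDR151C galactose medium 13.890; TAF10 glucose medium 21.590; TAF10 galactose medium 22.050
ΔCt(glucose medium) = 19.080 − 21.590 = -2.510
ΔCt(galactose medium) = 13.890 − 22.050 = -8.160
ΔΔCt = -8.160 − (-2.510) = -5.650
Fold change = 2^(−(-5.650)) = 2^5.650 = 50.2134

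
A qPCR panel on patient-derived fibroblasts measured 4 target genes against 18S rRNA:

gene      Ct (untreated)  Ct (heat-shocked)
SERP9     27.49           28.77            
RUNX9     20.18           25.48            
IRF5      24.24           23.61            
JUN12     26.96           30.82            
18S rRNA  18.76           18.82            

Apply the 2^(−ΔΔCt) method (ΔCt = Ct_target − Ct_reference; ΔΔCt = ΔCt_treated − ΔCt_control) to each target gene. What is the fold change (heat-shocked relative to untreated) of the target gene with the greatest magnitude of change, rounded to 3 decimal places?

SERP9: ΔΔCt = (28.77−18.82) − (27.49−18.76) = 9.95 − 8.73 = 1.22; fold change = 2^-1.22 = 0.429
RUNX9: ΔΔCt = (25.48−18.82) − (20.18−18.76) = 6.66 − 1.42 = 5.24; fold change = 2^-5.24 = 0.026
IRF5: ΔΔCt = (23.61−18.82) − (24.24−18.76) = 4.79 − 5.48 = -0.69; fold change = 2^0.69 = 1.613
JUN12: ΔΔCt = (30.82−18.82) − (26.96−18.76) = 12.00 − 8.20 = 3.80; fold change = 2^-3.80 = 0.072
RUNX9 has the largest |ΔΔCt| = 5.24.

0.026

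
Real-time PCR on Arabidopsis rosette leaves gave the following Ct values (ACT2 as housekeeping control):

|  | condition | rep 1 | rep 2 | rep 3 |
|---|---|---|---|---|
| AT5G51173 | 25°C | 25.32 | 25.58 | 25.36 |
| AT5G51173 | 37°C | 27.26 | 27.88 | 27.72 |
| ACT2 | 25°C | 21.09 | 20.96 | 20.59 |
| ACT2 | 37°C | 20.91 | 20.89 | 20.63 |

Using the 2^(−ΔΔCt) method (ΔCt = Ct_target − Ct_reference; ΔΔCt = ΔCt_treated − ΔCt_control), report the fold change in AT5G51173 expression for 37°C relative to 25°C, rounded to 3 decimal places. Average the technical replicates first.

Mean Ct: AT5G51173 25°C 25.420; AT5G51173 37°C 27.620; ACT2 25°C 20.880; ACT2 37°C 20.810
ΔCt(25°C) = 25.420 − 20.880 = 4.540
ΔCt(37°C) = 27.620 − 20.810 = 6.810
ΔΔCt = 6.810 − 4.540 = 2.270
Fold change = 2^(−2.270) = 0.2073

0.207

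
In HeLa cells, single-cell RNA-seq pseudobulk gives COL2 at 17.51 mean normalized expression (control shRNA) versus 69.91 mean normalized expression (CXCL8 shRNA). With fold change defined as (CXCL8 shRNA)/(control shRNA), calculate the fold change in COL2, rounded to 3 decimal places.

3.993

Fold change = 69.91 / 17.51 = 3.9926
COL2 is upregulated.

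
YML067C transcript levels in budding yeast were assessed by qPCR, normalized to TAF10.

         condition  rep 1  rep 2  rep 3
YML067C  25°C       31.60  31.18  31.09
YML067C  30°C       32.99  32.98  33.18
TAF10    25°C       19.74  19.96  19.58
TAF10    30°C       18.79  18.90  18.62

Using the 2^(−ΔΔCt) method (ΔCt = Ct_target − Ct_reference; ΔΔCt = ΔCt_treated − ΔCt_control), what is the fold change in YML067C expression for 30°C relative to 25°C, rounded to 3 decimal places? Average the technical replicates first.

0.149

Mean Ct: YML067C 25°C 31.290; YML067C 30°C 33.050; TAF10 25°C 19.760; TAF10 30°C 18.770
ΔCt(25°C) = 31.290 − 19.760 = 11.530
ΔCt(30°C) = 33.050 − 18.770 = 14.280
ΔΔCt = 14.280 − 11.530 = 2.750
Fold change = 2^(−2.750) = 0.1487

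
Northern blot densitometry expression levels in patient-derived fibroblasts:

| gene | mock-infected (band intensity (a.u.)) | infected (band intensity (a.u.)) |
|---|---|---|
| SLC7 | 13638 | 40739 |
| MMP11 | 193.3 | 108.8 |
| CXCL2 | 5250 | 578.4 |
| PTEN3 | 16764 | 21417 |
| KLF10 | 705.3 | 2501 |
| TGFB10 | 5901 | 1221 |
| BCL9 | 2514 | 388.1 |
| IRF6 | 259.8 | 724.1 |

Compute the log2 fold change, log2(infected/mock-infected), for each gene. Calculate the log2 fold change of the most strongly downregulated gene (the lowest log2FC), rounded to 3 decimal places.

-3.182

log2(40739/13638) = 1.579  (SLC7)
log2(108.8/193.3) = -0.829  (MMP11)
log2(578.4/5250) = -3.182  (CXCL2)
log2(21417/16764) = 0.353  (PTEN3)
log2(2501/705.3) = 1.826  (KLF10)
log2(1221/5901) = -2.273  (TGFB10)
log2(388.1/2514) = -2.695  (BCL9)
log2(724.1/259.8) = 1.479  (IRF6)
CXCL2 is most strongly downregulated.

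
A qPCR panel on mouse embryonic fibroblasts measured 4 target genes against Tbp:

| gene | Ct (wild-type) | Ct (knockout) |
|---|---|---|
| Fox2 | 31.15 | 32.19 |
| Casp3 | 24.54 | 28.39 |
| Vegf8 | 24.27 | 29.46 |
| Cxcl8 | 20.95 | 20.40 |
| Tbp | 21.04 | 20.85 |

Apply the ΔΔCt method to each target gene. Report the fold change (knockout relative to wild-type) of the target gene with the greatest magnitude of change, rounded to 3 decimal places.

Fox2: ΔΔCt = (32.19−20.85) − (31.15−21.04) = 11.34 − 10.11 = 1.23; fold change = 2^-1.23 = 0.426
Casp3: ΔΔCt = (28.39−20.85) − (24.54−21.04) = 7.54 − 3.50 = 4.04; fold change = 2^-4.04 = 0.061
Vegf8: ΔΔCt = (29.46−20.85) − (24.27−21.04) = 8.61 − 3.23 = 5.38; fold change = 2^-5.38 = 0.024
Cxcl8: ΔΔCt = (20.40−20.85) − (20.95−21.04) = -0.45 − (-0.09) = -0.36; fold change = 2^0.36 = 1.283
Vegf8 has the largest |ΔΔCt| = 5.38.

0.024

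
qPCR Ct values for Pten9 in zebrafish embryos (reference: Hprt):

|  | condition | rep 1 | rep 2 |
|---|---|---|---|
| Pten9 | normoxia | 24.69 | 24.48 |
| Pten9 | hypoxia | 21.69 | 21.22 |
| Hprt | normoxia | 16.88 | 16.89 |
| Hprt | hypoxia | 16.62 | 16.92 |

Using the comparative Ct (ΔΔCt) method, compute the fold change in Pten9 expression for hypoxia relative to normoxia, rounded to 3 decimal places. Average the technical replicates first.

8.084

Mean Ct: Pten9 normoxia 24.585; Pten9 hypoxia 21.455; Hprt normoxia 16.885; Hprt hypoxia 16.770
ΔCt(normoxia) = 24.585 − 16.885 = 7.700
ΔCt(hypoxia) = 21.455 − 16.770 = 4.685
ΔΔCt = 4.685 − 7.700 = -3.015
Fold change = 2^(−(-3.015)) = 2^3.015 = 8.0836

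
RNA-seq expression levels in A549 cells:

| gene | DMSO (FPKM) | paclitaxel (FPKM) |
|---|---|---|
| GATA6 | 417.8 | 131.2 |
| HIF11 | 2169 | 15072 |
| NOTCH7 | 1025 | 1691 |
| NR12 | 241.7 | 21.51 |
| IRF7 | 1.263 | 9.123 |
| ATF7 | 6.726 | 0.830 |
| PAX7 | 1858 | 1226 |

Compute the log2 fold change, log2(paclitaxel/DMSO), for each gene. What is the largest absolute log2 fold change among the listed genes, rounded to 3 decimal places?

3.490

log2(131.2/417.8) = -1.671  (GATA6)
log2(15072/2169) = 2.797  (HIF11)
log2(1691/1025) = 0.722  (NOTCH7)
log2(21.51/241.7) = -3.490  (NR12)
log2(9.123/1.263) = 2.853  (IRF7)
log2(0.830/6.726) = -3.019  (ATF7)
log2(1226/1858) = -0.600  (PAX7)
The largest magnitude belongs to NR12.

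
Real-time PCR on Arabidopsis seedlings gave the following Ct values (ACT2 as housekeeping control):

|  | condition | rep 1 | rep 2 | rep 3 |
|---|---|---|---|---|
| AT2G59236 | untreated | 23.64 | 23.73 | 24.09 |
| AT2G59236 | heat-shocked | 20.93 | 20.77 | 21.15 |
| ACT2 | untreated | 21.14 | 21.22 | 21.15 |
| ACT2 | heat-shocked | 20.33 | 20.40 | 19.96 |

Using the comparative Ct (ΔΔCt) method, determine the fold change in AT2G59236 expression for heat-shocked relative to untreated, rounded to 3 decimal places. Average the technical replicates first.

3.811

Mean Ct: AT2G59236 untreated 23.820; AT2G59236 heat-shocked 20.950; ACT2 untreated 21.170; ACT2 heat-shocked 20.230
ΔCt(untreated) = 23.820 − 21.170 = 2.650
ΔCt(heat-shocked) = 20.950 − 20.230 = 0.720
ΔΔCt = 0.720 − 2.650 = -1.930
Fold change = 2^(−(-1.930)) = 2^1.930 = 3.8106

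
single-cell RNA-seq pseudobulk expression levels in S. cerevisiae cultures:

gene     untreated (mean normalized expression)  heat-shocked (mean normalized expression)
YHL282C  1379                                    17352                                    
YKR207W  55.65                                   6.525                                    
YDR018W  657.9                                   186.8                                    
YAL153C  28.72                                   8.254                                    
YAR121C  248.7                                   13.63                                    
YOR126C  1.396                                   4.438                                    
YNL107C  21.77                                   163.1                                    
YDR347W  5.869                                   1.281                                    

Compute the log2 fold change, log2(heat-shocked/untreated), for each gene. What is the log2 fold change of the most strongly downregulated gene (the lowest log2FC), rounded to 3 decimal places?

-4.190

log2(17352/1379) = 3.653  (YHL282C)
log2(6.525/55.65) = -3.092  (YKR207W)
log2(186.8/657.9) = -1.816  (YDR018W)
log2(8.254/28.72) = -1.799  (YAL153C)
log2(13.63/248.7) = -4.190  (YAR121C)
log2(4.438/1.396) = 1.669  (YOR126C)
log2(163.1/21.77) = 2.905  (YNL107C)
log2(1.281/5.869) = -2.196  (YDR347W)
YAR121C is most strongly downregulated.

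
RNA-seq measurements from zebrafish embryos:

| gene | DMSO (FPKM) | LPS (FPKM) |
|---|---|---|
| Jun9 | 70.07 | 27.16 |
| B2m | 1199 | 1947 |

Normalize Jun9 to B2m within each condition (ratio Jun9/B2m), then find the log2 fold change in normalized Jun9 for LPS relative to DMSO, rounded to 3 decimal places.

Jun9/B2m (DMSO) = 70.07 / 1199 = 0.05844
Jun9/B2m (LPS) = 27.16 / 1947 = 0.01395
Fold change = 0.01395 / 0.05844 = 0.2387
log2(0.2387) = -2.0667

-2.067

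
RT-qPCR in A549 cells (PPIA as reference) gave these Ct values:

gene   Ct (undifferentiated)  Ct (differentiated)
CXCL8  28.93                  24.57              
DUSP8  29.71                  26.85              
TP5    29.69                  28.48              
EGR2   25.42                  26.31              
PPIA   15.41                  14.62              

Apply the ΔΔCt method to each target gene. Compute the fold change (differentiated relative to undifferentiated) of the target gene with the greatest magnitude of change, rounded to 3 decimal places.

11.876

CXCL8: ΔΔCt = (24.57−14.62) − (28.93−15.41) = 9.95 − 13.52 = -3.57; fold change = 2^3.57 = 11.876
DUSP8: ΔΔCt = (26.85−14.62) − (29.71−15.41) = 12.23 − 14.30 = -2.07; fold change = 2^2.07 = 4.199
TP5: ΔΔCt = (28.48−14.62) − (29.69−15.41) = 13.86 − 14.28 = -0.42; fold change = 2^0.42 = 1.338
EGR2: ΔΔCt = (26.31−14.62) − (25.42−15.41) = 11.69 − 10.01 = 1.68; fold change = 2^-1.68 = 0.312
CXCL8 has the largest |ΔΔCt| = 3.57.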